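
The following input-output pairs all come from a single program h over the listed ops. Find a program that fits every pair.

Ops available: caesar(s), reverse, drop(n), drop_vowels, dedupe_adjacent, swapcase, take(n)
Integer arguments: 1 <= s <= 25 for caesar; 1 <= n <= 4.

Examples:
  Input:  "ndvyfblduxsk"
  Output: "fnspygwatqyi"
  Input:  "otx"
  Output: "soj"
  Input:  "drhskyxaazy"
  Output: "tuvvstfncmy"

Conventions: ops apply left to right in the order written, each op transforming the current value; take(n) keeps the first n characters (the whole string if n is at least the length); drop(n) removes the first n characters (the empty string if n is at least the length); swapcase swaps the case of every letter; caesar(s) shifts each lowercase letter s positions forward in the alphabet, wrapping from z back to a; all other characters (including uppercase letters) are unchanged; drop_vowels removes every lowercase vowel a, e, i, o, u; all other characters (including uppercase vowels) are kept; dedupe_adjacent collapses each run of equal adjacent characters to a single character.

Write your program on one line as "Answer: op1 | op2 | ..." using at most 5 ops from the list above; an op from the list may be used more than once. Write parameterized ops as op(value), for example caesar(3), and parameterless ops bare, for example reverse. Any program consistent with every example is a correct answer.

caesar(21) | swapcase | reverse | swapcase

Check, running the answer program on each example:
  "ndvyfblduxsk" -> "iyqtawgypsnf" -> "IYQTAWGYPSNF" -> "FNSPYGWATQYI" -> "fnspygwatqyi"
  "otx" -> "jos" -> "JOS" -> "SOJ" -> "soj"
  "drhskyxaazy" -> "ymcnftsvvut" -> "YMCNFTSVVUT" -> "TUVVSTFNCMY" -> "tuvvstfncmy"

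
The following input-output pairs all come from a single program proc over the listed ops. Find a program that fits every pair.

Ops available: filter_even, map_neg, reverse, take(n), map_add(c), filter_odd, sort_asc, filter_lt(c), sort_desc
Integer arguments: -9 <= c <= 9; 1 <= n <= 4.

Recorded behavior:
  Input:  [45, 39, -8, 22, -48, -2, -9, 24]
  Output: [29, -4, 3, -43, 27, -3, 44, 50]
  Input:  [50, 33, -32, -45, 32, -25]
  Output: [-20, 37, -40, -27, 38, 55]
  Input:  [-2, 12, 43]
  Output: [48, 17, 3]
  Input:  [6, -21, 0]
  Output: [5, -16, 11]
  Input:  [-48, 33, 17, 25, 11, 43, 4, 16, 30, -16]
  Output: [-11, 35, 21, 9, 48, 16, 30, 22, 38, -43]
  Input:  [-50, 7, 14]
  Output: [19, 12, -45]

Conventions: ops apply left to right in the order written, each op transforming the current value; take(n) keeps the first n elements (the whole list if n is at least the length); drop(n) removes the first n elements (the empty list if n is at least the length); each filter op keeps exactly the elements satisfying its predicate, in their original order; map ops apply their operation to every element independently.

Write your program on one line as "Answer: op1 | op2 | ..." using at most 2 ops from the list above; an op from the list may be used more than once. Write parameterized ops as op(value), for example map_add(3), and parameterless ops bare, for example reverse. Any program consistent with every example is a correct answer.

reverse | map_add(5)

Check, running the answer program on each example:
  [45, 39, -8, 22, -48, -2, -9, 24] -> [24, -9, -2, -48, 22, -8, 39, 45] -> [29, -4, 3, -43, 27, -3, 44, 50]
  [50, 33, -32, -45, 32, -25] -> [-25, 32, -45, -32, 33, 50] -> [-20, 37, -40, -27, 38, 55]
  [-2, 12, 43] -> [43, 12, -2] -> [48, 17, 3]
  [6, -21, 0] -> [0, -21, 6] -> [5, -16, 11]
  [-48, 33, 17, 25, 11, 43, 4, 16, 30, -16] -> [-16, 30, 16, 4, 43, 11, 25, 17, 33, -48] -> [-11, 35, 21, 9, 48, 16, 30, 22, 38, -43]
  [-50, 7, 14] -> [14, 7, -50] -> [19, 12, -45]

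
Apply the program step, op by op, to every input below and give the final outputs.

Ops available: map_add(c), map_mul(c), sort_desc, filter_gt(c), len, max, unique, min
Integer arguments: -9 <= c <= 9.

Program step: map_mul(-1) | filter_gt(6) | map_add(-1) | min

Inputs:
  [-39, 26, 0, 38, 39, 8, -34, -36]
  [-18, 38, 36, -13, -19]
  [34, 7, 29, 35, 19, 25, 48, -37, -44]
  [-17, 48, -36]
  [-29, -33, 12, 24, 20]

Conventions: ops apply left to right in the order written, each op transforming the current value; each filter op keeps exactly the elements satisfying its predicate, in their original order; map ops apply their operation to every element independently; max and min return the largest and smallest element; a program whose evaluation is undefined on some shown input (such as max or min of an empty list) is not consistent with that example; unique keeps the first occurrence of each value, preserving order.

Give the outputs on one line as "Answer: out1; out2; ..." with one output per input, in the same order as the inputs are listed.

Execution, op by op:
  [-39, 26, 0, 38, 39, 8, -34, -36] -> [39, -26, 0, -38, -39, -8, 34, 36] -> [39, 34, 36] -> [38, 33, 35] -> 33
  [-18, 38, 36, -13, -19] -> [18, -38, -36, 13, 19] -> [18, 13, 19] -> [17, 12, 18] -> 12
  [34, 7, 29, 35, 19, 25, 48, -37, -44] -> [-34, -7, -29, -35, -19, -25, -48, 37, 44] -> [37, 44] -> [36, 43] -> 36
  [-17, 48, -36] -> [17, -48, 36] -> [17, 36] -> [16, 35] -> 16
  [-29, -33, 12, 24, 20] -> [29, 33, -12, -24, -20] -> [29, 33] -> [28, 32] -> 28

33; 12; 36; 16; 28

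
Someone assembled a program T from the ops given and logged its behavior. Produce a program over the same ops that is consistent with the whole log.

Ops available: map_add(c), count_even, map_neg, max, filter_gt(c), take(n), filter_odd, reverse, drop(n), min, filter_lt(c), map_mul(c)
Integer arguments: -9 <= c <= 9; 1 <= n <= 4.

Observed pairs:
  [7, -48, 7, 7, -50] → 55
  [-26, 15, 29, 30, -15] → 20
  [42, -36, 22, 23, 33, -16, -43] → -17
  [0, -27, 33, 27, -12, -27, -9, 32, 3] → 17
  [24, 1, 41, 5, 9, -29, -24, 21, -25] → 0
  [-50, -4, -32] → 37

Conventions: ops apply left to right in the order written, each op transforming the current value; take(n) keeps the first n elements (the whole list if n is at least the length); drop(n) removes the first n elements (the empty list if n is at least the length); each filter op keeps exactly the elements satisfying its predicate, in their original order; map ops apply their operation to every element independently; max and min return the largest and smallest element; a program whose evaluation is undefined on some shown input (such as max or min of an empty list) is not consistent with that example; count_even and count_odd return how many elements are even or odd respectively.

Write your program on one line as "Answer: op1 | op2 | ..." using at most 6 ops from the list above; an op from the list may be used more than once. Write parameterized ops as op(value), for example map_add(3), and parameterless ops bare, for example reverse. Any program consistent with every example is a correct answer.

drop(2) | take(3) | map_add(-5) | map_neg | max

Check, running the answer program on each example:
  [7, -48, 7, 7, -50] -> [7, 7, -50] -> [7, 7, -50] -> [2, 2, -55] -> [-2, -2, 55] -> 55
  [-26, 15, 29, 30, -15] -> [29, 30, -15] -> [29, 30, -15] -> [24, 25, -20] -> [-24, -25, 20] -> 20
  [42, -36, 22, 23, 33, -16, -43] -> [22, 23, 33, -16, -43] -> [22, 23, 33] -> [17, 18, 28] -> [-17, -18, -28] -> -17
  [0, -27, 33, 27, -12, -27, -9, 32, 3] -> [33, 27, -12, -27, -9, 32, 3] -> [33, 27, -12] -> [28, 22, -17] -> [-28, -22, 17] -> 17
  [24, 1, 41, 5, 9, -29, -24, 21, -25] -> [41, 5, 9, -29, -24, 21, -25] -> [41, 5, 9] -> [36, 0, 4] -> [-36, 0, -4] -> 0
  [-50, -4, -32] -> [-32] -> [-32] -> [-37] -> [37] -> 37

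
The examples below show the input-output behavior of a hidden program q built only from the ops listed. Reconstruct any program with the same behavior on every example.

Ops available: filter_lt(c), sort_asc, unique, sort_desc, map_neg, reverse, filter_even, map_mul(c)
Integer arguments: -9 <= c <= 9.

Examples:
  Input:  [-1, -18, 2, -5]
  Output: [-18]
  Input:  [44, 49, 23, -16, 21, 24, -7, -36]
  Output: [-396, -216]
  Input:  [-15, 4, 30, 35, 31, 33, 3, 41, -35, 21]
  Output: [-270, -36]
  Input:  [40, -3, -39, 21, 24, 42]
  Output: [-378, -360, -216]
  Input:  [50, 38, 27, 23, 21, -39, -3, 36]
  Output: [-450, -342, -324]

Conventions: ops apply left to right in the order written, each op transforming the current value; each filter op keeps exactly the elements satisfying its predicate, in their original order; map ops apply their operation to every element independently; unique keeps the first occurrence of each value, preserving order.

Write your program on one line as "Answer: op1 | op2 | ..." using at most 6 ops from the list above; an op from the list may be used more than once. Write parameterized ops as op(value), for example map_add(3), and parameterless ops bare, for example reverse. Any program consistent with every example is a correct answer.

sort_asc | map_neg | filter_lt(1) | reverse | map_mul(9) | filter_even

Check, running the answer program on each example:
  [-1, -18, 2, -5] -> [-18, -5, -1, 2] -> [18, 5, 1, -2] -> [-2] -> [-2] -> [-18] -> [-18]
  [44, 49, 23, -16, 21, 24, -7, -36] -> [-36, -16, -7, 21, 23, 24, 44, 49] -> [36, 16, 7, -21, -23, -24, -44, -49] -> [-21, -23, -24, -44, -49] -> [-49, -44, -24, -23, -21] -> [-441, -396, -216, -207, -189] -> [-396, -216]
  [-15, 4, 30, 35, 31, 33, 3, 41, -35, 21] -> [-35, -15, 3, 4, 21, 30, 31, 33, 35, 41] -> [35, 15, -3, -4, -21, -30, -31, -33, -35, -41] -> [-3, -4, -21, -30, -31, -33, -35, -41] -> [-41, -35, -33, -31, -30, -21, -4, -3] -> [-369, -315, -297, -279, -270, -189, -36, -27] -> [-270, -36]
  [40, -3, -39, 21, 24, 42] -> [-39, -3, 21, 24, 40, 42] -> [39, 3, -21, -24, -40, -42] -> [-21, -24, -40, -42] -> [-42, -40, -24, -21] -> [-378, -360, -216, -189] -> [-378, -360, -216]
  [50, 38, 27, 23, 21, -39, -3, 36] -> [-39, -3, 21, 23, 27, 36, 38, 50] -> [39, 3, -21, -23, -27, -36, -38, -50] -> [-21, -23, -27, -36, -38, -50] -> [-50, -38, -36, -27, -23, -21] -> [-450, -342, -324, -243, -207, -189] -> [-450, -342, -324]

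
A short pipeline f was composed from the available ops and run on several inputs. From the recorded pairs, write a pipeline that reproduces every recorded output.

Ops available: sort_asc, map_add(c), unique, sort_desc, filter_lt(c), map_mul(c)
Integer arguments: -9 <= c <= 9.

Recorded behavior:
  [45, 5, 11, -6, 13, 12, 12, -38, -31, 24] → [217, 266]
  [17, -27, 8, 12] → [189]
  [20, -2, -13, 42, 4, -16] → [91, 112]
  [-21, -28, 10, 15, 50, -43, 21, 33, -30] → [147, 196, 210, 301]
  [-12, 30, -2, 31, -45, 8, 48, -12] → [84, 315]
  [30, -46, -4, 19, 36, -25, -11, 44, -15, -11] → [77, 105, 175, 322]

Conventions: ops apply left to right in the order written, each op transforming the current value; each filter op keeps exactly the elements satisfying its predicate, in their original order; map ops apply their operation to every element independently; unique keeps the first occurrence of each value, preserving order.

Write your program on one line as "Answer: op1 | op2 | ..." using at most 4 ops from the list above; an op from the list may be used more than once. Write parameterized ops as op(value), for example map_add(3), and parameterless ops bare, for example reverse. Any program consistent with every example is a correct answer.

filter_lt(-8) | unique | sort_desc | map_mul(-7)

Check, running the answer program on each example:
  [45, 5, 11, -6, 13, 12, 12, -38, -31, 24] -> [-38, -31] -> [-38, -31] -> [-31, -38] -> [217, 266]
  [17, -27, 8, 12] -> [-27] -> [-27] -> [-27] -> [189]
  [20, -2, -13, 42, 4, -16] -> [-13, -16] -> [-13, -16] -> [-13, -16] -> [91, 112]
  [-21, -28, 10, 15, 50, -43, 21, 33, -30] -> [-21, -28, -43, -30] -> [-21, -28, -43, -30] -> [-21, -28, -30, -43] -> [147, 196, 210, 301]
  [-12, 30, -2, 31, -45, 8, 48, -12] -> [-12, -45, -12] -> [-12, -45] -> [-12, -45] -> [84, 315]
  [30, -46, -4, 19, 36, -25, -11, 44, -15, -11] -> [-46, -25, -11, -15, -11] -> [-46, -25, -11, -15] -> [-11, -15, -25, -46] -> [77, 105, 175, 322]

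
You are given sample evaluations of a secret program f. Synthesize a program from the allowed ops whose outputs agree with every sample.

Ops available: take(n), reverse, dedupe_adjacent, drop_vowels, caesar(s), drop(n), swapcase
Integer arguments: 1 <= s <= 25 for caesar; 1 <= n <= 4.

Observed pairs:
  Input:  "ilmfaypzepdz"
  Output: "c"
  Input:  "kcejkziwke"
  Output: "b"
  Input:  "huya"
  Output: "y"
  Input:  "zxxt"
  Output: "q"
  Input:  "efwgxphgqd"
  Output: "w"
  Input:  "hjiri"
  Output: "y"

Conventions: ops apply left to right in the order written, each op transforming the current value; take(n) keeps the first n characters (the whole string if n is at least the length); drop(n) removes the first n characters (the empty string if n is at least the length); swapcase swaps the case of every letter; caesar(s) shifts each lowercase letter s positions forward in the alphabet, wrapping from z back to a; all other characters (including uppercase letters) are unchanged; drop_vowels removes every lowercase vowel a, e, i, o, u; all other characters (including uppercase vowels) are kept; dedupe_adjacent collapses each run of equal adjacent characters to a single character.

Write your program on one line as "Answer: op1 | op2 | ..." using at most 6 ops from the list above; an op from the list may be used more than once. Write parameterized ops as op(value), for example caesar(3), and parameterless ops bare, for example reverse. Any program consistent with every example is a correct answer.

caesar(22) | drop_vowels | take(1) | caesar(1) | caesar(20)

Check, running the answer program on each example:
  "ilmfaypzepdz" -> "ehibwulvalzv" -> "hbwlvlzv" -> "h" -> "i" -> "c"
  "kcejkziwke" -> "gyafgvesga" -> "gyfgvsg" -> "g" -> "h" -> "b"
  "huya" -> "dquw" -> "dqw" -> "d" -> "e" -> "y"
  "zxxt" -> "vttp" -> "vttp" -> "v" -> "w" -> "q"
  "efwgxphgqd" -> "absctldcmz" -> "bsctldcmz" -> "b" -> "c" -> "w"
  "hjiri" -> "dfene" -> "dfn" -> "d" -> "e" -> "y"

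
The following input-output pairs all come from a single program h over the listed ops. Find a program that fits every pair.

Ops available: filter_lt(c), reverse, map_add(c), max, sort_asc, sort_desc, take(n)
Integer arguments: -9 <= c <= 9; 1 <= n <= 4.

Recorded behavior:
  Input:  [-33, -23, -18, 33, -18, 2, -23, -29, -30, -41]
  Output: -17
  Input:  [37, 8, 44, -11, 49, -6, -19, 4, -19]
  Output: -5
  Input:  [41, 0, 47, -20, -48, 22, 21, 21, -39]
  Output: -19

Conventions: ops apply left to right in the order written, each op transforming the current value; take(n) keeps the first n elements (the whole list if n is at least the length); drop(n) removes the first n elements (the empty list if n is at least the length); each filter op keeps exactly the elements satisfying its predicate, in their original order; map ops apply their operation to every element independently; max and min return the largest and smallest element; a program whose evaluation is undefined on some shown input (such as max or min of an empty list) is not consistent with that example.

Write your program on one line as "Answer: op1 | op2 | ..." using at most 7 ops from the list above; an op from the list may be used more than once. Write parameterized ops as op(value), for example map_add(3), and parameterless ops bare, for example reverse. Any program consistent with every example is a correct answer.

filter_lt(6) | map_add(1) | filter_lt(5) | filter_lt(-4) | reverse | max

Check, running the answer program on each example:
  [-33, -23, -18, 33, -18, 2, -23, -29, -30, -41] -> [-33, -23, -18, -18, 2, -23, -29, -30, -41] -> [-32, -22, -17, -17, 3, -22, -28, -29, -40] -> [-32, -22, -17, -17, 3, -22, -28, -29, -40] -> [-32, -22, -17, -17, -22, -28, -29, -40] -> [-40, -29, -28, -22, -17, -17, -22, -32] -> -17
  [37, 8, 44, -11, 49, -6, -19, 4, -19] -> [-11, -6, -19, 4, -19] -> [-10, -5, -18, 5, -18] -> [-10, -5, -18, -18] -> [-10, -5, -18, -18] -> [-18, -18, -5, -10] -> -5
  [41, 0, 47, -20, -48, 22, 21, 21, -39] -> [0, -20, -48, -39] -> [1, -19, -47, -38] -> [1, -19, -47, -38] -> [-19, -47, -38] -> [-38, -47, -19] -> -19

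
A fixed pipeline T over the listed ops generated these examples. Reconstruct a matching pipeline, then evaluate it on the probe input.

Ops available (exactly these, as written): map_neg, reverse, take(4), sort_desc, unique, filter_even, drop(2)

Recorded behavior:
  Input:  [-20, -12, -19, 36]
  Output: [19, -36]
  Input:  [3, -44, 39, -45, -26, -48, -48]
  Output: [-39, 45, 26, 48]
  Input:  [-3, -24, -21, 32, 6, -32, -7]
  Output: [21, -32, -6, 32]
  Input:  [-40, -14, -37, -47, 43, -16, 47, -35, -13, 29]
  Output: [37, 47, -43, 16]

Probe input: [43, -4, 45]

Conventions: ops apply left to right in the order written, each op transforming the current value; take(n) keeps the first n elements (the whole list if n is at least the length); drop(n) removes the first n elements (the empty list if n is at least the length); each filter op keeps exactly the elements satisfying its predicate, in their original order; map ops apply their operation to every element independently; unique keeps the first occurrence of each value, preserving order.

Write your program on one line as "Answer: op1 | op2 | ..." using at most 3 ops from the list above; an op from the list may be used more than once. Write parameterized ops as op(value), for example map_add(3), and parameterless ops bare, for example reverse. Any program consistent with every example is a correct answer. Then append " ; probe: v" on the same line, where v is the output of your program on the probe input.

map_neg | drop(2) | take(4) ; probe: [-45]

Check, running the answer program on each example:
  [-20, -12, -19, 36] -> [20, 12, 19, -36] -> [19, -36] -> [19, -36]
  [3, -44, 39, -45, -26, -48, -48] -> [-3, 44, -39, 45, 26, 48, 48] -> [-39, 45, 26, 48, 48] -> [-39, 45, 26, 48]
  [-3, -24, -21, 32, 6, -32, -7] -> [3, 24, 21, -32, -6, 32, 7] -> [21, -32, -6, 32, 7] -> [21, -32, -6, 32]
  [-40, -14, -37, -47, 43, -16, 47, -35, -13, 29] -> [40, 14, 37, 47, -43, 16, -47, 35, 13, -29] -> [37, 47, -43, 16, -47, 35, 13, -29] -> [37, 47, -43, 16]
  probe: [43, -4, 45] -> [-43, 4, -45] -> [-45] -> [-45]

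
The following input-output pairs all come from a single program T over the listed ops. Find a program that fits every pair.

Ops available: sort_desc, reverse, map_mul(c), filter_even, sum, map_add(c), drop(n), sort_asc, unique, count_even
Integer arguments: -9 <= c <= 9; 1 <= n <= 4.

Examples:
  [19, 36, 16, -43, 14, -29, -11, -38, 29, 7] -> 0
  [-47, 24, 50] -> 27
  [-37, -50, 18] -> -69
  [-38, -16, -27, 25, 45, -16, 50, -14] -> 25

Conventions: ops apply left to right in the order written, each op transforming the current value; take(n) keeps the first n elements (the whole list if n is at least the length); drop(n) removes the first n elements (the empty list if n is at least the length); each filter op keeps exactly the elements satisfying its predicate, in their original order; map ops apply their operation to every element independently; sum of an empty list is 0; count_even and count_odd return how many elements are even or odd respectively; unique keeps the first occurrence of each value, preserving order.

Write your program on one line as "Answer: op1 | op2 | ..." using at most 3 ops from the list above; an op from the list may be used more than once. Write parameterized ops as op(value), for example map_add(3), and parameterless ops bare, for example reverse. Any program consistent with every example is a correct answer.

sort_desc | unique | sum

Check, running the answer program on each example:
  [19, 36, 16, -43, 14, -29, -11, -38, 29, 7] -> [36, 29, 19, 16, 14, 7, -11, -29, -38, -43] -> [36, 29, 19, 16, 14, 7, -11, -29, -38, -43] -> 0
  [-47, 24, 50] -> [50, 24, -47] -> [50, 24, -47] -> 27
  [-37, -50, 18] -> [18, -37, -50] -> [18, -37, -50] -> -69
  [-38, -16, -27, 25, 45, -16, 50, -14] -> [50, 45, 25, -14, -16, -16, -27, -38] -> [50, 45, 25, -14, -16, -27, -38] -> 25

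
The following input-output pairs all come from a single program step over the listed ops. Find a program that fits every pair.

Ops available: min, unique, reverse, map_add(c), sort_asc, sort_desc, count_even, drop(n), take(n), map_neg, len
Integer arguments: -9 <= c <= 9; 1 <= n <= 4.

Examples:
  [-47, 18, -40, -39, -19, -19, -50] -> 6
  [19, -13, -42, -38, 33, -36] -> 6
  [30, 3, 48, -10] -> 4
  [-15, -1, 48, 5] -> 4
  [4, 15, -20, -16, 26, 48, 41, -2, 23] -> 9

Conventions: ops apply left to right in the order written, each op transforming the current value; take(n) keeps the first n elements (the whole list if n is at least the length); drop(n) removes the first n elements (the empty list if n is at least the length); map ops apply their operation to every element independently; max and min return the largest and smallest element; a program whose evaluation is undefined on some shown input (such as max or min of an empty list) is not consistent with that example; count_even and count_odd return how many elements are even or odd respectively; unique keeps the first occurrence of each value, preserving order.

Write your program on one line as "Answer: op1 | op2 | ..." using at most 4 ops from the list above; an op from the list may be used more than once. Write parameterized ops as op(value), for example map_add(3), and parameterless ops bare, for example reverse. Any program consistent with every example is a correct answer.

map_add(-9) | unique | len

Check, running the answer program on each example:
  [-47, 18, -40, -39, -19, -19, -50] -> [-56, 9, -49, -48, -28, -28, -59] -> [-56, 9, -49, -48, -28, -59] -> 6
  [19, -13, -42, -38, 33, -36] -> [10, -22, -51, -47, 24, -45] -> [10, -22, -51, -47, 24, -45] -> 6
  [30, 3, 48, -10] -> [21, -6, 39, -19] -> [21, -6, 39, -19] -> 4
  [-15, -1, 48, 5] -> [-24, -10, 39, -4] -> [-24, -10, 39, -4] -> 4
  [4, 15, -20, -16, 26, 48, 41, -2, 23] -> [-5, 6, -29, -25, 17, 39, 32, -11, 14] -> [-5, 6, -29, -25, 17, 39, 32, -11, 14] -> 9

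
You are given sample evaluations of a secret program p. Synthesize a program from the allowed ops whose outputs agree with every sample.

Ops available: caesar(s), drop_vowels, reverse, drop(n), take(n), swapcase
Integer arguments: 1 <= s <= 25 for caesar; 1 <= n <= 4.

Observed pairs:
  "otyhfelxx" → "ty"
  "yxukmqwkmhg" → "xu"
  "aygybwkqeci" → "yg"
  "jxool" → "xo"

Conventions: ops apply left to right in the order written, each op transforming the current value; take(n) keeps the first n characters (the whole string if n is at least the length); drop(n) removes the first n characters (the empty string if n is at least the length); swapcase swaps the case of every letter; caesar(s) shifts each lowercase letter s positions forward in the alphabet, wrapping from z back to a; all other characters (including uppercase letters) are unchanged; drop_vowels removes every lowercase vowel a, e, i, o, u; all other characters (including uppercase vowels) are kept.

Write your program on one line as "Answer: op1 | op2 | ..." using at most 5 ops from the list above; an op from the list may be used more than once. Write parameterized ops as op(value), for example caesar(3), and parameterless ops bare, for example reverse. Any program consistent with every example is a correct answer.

drop(1) | take(3) | reverse | drop(1) | reverse

Check, running the answer program on each example:
  "otyhfelxx" -> "tyhfelxx" -> "tyh" -> "hyt" -> "yt" -> "ty"
  "yxukmqwkmhg" -> "xukmqwkmhg" -> "xuk" -> "kux" -> "ux" -> "xu"
  "aygybwkqeci" -> "ygybwkqeci" -> "ygy" -> "ygy" -> "gy" -> "yg"
  "jxool" -> "xool" -> "xoo" -> "oox" -> "ox" -> "xo"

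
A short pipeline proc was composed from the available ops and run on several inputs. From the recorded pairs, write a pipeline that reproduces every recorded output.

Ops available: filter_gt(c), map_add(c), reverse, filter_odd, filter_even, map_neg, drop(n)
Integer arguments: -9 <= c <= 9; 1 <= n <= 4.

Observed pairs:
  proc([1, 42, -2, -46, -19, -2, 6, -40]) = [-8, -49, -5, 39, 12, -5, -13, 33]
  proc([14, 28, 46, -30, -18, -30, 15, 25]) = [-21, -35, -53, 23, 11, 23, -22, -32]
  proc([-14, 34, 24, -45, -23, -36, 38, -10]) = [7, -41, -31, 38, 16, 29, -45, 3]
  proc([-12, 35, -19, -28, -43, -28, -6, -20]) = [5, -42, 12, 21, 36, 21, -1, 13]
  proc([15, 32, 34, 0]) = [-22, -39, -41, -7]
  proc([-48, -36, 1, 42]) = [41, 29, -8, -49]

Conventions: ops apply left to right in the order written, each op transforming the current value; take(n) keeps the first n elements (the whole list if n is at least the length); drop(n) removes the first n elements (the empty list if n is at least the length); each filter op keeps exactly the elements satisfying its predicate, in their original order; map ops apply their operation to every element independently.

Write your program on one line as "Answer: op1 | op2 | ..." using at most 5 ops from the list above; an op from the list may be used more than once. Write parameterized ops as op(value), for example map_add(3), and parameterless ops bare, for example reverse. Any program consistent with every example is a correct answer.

reverse | map_add(7) | map_neg | reverse

Check, running the answer program on each example:
  [1, 42, -2, -46, -19, -2, 6, -40] -> [-40, 6, -2, -19, -46, -2, 42, 1] -> [-33, 13, 5, -12, -39, 5, 49, 8] -> [33, -13, -5, 12, 39, -5, -49, -8] -> [-8, -49, -5, 39, 12, -5, -13, 33]
  [14, 28, 46, -30, -18, -30, 15, 25] -> [25, 15, -30, -18, -30, 46, 28, 14] -> [32, 22, -23, -11, -23, 53, 35, 21] -> [-32, -22, 23, 11, 23, -53, -35, -21] -> [-21, -35, -53, 23, 11, 23, -22, -32]
  [-14, 34, 24, -45, -23, -36, 38, -10] -> [-10, 38, -36, -23, -45, 24, 34, -14] -> [-3, 45, -29, -16, -38, 31, 41, -7] -> [3, -45, 29, 16, 38, -31, -41, 7] -> [7, -41, -31, 38, 16, 29, -45, 3]
  [-12, 35, -19, -28, -43, -28, -6, -20] -> [-20, -6, -28, -43, -28, -19, 35, -12] -> [-13, 1, -21, -36, -21, -12, 42, -5] -> [13, -1, 21, 36, 21, 12, -42, 5] -> [5, -42, 12, 21, 36, 21, -1, 13]
  [15, 32, 34, 0] -> [0, 34, 32, 15] -> [7, 41, 39, 22] -> [-7, -41, -39, -22] -> [-22, -39, -41, -7]
  [-48, -36, 1, 42] -> [42, 1, -36, -48] -> [49, 8, -29, -41] -> [-49, -8, 29, 41] -> [41, 29, -8, -49]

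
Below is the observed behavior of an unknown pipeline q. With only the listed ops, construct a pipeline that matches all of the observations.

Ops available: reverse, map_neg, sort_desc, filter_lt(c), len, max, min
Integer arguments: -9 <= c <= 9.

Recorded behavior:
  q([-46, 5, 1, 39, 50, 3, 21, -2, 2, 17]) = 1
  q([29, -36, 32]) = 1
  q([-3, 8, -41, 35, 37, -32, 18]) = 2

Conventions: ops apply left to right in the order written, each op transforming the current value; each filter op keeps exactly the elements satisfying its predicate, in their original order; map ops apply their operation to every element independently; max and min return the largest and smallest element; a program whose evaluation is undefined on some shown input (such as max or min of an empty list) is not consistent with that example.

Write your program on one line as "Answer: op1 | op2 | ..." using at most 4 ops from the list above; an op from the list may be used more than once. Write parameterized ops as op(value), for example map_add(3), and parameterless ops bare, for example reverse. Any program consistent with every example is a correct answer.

filter_lt(0) | filter_lt(-4) | len

Check, running the answer program on each example:
  [-46, 5, 1, 39, 50, 3, 21, -2, 2, 17] -> [-46, -2] -> [-46] -> 1
  [29, -36, 32] -> [-36] -> [-36] -> 1
  [-3, 8, -41, 35, 37, -32, 18] -> [-3, -41, -32] -> [-41, -32] -> 2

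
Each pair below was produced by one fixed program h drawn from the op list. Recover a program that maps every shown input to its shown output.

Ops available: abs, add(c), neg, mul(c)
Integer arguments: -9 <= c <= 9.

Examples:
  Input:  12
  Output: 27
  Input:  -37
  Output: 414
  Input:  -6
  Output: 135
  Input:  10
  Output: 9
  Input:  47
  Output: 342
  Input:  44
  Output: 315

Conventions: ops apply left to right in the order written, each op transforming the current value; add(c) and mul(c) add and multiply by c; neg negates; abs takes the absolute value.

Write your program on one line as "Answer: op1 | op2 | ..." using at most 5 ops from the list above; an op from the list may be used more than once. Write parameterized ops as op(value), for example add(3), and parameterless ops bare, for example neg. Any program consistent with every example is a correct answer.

add(-9) | abs | neg | mul(-9)

Check, running the answer program on each example:
  12 -> 3 -> 3 -> -3 -> 27
  -37 -> -46 -> 46 -> -46 -> 414
  -6 -> -15 -> 15 -> -15 -> 135
  10 -> 1 -> 1 -> -1 -> 9
  47 -> 38 -> 38 -> -38 -> 342
  44 -> 35 -> 35 -> -35 -> 315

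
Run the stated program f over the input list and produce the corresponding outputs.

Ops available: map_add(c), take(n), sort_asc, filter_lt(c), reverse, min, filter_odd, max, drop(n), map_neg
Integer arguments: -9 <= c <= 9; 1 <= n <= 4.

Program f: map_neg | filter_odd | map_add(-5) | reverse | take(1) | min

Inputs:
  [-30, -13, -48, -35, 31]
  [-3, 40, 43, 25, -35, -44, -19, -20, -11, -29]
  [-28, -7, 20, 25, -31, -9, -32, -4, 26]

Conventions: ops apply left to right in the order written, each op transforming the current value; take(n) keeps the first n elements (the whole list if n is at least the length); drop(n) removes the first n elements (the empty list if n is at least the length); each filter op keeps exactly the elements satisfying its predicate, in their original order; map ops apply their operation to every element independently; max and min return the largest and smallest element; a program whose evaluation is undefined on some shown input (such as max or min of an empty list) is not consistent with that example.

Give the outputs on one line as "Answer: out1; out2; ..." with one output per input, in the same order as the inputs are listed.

-36; 24; 4

Execution, op by op:
  [-30, -13, -48, -35, 31] -> [30, 13, 48, 35, -31] -> [13, 35, -31] -> [8, 30, -36] -> [-36, 30, 8] -> [-36] -> -36
  [-3, 40, 43, 25, -35, -44, -19, -20, -11, -29] -> [3, -40, -43, -25, 35, 44, 19, 20, 11, 29] -> [3, -43, -25, 35, 19, 11, 29] -> [-2, -48, -30, 30, 14, 6, 24] -> [24, 6, 14, 30, -30, -48, -2] -> [24] -> 24
  [-28, -7, 20, 25, -31, -9, -32, -4, 26] -> [28, 7, -20, -25, 31, 9, 32, 4, -26] -> [7, -25, 31, 9] -> [2, -30, 26, 4] -> [4, 26, -30, 2] -> [4] -> 4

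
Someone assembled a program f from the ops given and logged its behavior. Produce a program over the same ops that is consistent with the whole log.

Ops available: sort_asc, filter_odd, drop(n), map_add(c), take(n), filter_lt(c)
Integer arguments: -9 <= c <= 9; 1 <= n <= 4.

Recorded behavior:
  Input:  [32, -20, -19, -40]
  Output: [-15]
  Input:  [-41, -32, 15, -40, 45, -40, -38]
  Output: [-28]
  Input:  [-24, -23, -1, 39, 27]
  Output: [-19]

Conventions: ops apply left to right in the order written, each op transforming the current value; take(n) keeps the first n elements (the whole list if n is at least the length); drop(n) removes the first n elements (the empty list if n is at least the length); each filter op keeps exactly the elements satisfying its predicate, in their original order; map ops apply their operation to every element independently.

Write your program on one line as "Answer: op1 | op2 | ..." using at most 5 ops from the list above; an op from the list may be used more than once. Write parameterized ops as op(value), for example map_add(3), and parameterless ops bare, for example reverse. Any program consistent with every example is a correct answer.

filter_lt(3) | map_add(4) | filter_lt(0) | drop(1) | take(1)

Check, running the answer program on each example:
  [32, -20, -19, -40] -> [-20, -19, -40] -> [-16, -15, -36] -> [-16, -15, -36] -> [-15, -36] -> [-15]
  [-41, -32, 15, -40, 45, -40, -38] -> [-41, -32, -40, -40, -38] -> [-37, -28, -36, -36, -34] -> [-37, -28, -36, -36, -34] -> [-28, -36, -36, -34] -> [-28]
  [-24, -23, -1, 39, 27] -> [-24, -23, -1] -> [-20, -19, 3] -> [-20, -19] -> [-19] -> [-19]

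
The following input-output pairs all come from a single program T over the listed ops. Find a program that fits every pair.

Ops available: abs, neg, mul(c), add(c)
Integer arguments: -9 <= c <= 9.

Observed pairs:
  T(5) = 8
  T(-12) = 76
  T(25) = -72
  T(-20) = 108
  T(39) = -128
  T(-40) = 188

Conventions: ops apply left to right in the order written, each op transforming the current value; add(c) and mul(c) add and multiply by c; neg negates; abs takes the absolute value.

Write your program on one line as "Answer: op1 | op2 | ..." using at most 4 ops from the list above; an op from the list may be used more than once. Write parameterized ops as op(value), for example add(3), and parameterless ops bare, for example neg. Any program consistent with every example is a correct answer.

neg | add(7) | neg | mul(-4)

Check, running the answer program on each example:
  5 -> -5 -> 2 -> -2 -> 8
  -12 -> 12 -> 19 -> -19 -> 76
  25 -> -25 -> -18 -> 18 -> -72
  -20 -> 20 -> 27 -> -27 -> 108
  39 -> -39 -> -32 -> 32 -> -128
  -40 -> 40 -> 47 -> -47 -> 188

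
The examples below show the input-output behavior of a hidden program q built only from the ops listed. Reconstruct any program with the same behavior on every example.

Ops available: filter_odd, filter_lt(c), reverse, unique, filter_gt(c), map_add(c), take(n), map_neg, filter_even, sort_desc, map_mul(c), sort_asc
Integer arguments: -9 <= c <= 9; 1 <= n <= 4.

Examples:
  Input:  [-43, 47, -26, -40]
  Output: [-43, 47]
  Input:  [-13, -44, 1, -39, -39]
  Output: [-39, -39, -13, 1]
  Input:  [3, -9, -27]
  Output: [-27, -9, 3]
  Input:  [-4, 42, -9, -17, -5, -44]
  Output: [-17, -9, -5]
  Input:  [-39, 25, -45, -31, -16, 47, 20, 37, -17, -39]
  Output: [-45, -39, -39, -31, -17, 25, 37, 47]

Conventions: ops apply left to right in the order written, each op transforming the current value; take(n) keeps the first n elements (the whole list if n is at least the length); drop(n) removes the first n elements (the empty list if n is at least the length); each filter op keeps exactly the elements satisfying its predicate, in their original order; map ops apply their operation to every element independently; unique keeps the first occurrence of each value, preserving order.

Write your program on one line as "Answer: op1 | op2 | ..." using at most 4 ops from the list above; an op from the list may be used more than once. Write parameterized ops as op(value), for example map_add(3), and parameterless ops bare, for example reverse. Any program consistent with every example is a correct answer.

filter_odd | reverse | sort_asc

Check, running the answer program on each example:
  [-43, 47, -26, -40] -> [-43, 47] -> [47, -43] -> [-43, 47]
  [-13, -44, 1, -39, -39] -> [-13, 1, -39, -39] -> [-39, -39, 1, -13] -> [-39, -39, -13, 1]
  [3, -9, -27] -> [3, -9, -27] -> [-27, -9, 3] -> [-27, -9, 3]
  [-4, 42, -9, -17, -5, -44] -> [-9, -17, -5] -> [-5, -17, -9] -> [-17, -9, -5]
  [-39, 25, -45, -31, -16, 47, 20, 37, -17, -39] -> [-39, 25, -45, -31, 47, 37, -17, -39] -> [-39, -17, 37, 47, -31, -45, 25, -39] -> [-45, -39, -39, -31, -17, 25, 37, 47]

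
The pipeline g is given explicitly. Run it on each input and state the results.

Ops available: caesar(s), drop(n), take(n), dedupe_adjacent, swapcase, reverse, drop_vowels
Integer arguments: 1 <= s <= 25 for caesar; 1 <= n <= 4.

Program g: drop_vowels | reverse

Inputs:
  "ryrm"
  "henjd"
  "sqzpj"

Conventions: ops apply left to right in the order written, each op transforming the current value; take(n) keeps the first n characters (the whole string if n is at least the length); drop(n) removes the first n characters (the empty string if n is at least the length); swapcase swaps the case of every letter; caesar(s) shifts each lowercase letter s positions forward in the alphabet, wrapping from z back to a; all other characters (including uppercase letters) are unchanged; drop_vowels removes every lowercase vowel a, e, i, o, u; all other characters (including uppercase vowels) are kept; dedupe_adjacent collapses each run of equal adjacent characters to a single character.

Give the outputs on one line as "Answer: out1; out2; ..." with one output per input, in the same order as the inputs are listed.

"mryr"; "djnh"; "jpzqs"

Execution, op by op:
  "ryrm" -> "ryrm" -> "mryr"
  "henjd" -> "hnjd" -> "djnh"
  "sqzpj" -> "sqzpj" -> "jpzqs"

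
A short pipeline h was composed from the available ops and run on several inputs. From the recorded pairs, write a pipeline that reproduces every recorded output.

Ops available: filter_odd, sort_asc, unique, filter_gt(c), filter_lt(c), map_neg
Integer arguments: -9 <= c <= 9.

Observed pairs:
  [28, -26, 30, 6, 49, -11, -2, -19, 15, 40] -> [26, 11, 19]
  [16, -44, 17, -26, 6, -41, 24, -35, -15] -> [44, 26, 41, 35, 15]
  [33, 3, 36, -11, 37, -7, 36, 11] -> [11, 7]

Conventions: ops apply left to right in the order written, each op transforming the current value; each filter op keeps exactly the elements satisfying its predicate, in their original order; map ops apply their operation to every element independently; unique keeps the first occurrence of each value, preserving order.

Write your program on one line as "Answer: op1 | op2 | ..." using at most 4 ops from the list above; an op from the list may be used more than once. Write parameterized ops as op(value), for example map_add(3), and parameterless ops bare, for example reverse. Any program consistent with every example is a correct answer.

map_neg | unique | filter_gt(2)

Check, running the answer program on each example:
  [28, -26, 30, 6, 49, -11, -2, -19, 15, 40] -> [-28, 26, -30, -6, -49, 11, 2, 19, -15, -40] -> [-28, 26, -30, -6, -49, 11, 2, 19, -15, -40] -> [26, 11, 19]
  [16, -44, 17, -26, 6, -41, 24, -35, -15] -> [-16, 44, -17, 26, -6, 41, -24, 35, 15] -> [-16, 44, -17, 26, -6, 41, -24, 35, 15] -> [44, 26, 41, 35, 15]
  [33, 3, 36, -11, 37, -7, 36, 11] -> [-33, -3, -36, 11, -37, 7, -36, -11] -> [-33, -3, -36, 11, -37, 7, -11] -> [11, 7]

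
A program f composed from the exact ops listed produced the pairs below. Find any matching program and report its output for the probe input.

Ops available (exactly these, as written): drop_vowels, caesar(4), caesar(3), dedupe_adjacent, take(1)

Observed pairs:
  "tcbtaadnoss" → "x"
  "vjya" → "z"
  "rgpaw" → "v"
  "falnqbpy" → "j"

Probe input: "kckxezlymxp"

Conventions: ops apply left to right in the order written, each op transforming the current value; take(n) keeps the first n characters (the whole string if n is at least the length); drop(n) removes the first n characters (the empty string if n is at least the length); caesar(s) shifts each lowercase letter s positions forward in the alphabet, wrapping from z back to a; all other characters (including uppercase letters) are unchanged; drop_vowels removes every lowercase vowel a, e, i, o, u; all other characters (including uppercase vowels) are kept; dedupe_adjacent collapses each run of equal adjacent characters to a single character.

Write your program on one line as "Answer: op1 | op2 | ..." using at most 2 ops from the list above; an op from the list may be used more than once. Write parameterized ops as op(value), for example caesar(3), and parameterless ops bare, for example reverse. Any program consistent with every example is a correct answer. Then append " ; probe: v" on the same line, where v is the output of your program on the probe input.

take(1) | caesar(4) ; probe: "o"

Check, running the answer program on each example:
  "tcbtaadnoss" -> "t" -> "x"
  "vjya" -> "v" -> "z"
  "rgpaw" -> "r" -> "v"
  "falnqbpy" -> "f" -> "j"
  probe: "kckxezlymxp" -> "k" -> "o"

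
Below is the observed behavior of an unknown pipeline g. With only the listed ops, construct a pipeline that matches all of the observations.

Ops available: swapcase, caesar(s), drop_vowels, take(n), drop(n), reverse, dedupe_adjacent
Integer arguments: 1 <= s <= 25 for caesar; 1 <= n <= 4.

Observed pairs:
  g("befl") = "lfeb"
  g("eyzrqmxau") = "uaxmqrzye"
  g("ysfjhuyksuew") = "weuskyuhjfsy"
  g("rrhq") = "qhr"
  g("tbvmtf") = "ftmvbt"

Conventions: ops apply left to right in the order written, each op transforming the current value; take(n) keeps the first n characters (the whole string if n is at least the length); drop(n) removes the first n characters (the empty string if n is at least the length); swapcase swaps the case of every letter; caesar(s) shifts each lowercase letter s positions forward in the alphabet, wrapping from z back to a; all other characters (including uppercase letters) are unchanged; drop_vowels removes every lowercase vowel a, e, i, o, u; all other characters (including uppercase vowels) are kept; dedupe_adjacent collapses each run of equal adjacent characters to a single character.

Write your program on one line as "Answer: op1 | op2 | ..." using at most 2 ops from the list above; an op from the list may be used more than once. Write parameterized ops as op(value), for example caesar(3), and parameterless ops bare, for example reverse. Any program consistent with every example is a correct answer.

reverse | dedupe_adjacent

Check, running the answer program on each example:
  "befl" -> "lfeb" -> "lfeb"
  "eyzrqmxau" -> "uaxmqrzye" -> "uaxmqrzye"
  "ysfjhuyksuew" -> "weuskyuhjfsy" -> "weuskyuhjfsy"
  "rrhq" -> "qhrr" -> "qhr"
  "tbvmtf" -> "ftmvbt" -> "ftmvbt"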